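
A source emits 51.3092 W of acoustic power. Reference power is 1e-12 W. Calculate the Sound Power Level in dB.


Given values:
  W = 51.3092 W
  W_ref = 1e-12 W
Formula: SWL = 10 * log10(W / W_ref)
Compute ratio: W / W_ref = 51309200000000
Compute log10: log10(51309200000000) = 13.710195
Multiply: SWL = 10 * 13.710195 = 137.1

137.1 dB


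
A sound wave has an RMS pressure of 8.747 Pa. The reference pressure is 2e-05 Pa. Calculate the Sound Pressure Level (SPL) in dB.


Given values:
  p = 8.747 Pa
  p_ref = 2e-05 Pa
Formula: SPL = 20 * log10(p / p_ref)
Compute ratio: p / p_ref = 8.747 / 2e-05 = 437350
Compute log10: log10(437350) = 5.640829
Multiply: SPL = 20 * 5.640829 = 112.82

112.82 dB


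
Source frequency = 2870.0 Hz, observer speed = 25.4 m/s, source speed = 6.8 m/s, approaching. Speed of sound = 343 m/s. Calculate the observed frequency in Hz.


Given values:
  f_s = 2870.0 Hz, v_o = 25.4 m/s, v_s = 6.8 m/s
  Direction: approaching
Formula: f_o = f_s * (c + v_o) / (c - v_s)
Numerator: c + v_o = 343 + 25.4 = 368.4
Denominator: c - v_s = 343 - 6.8 = 336.2
f_o = 2870.0 * 368.4 / 336.2 = 3144.88

3144.88 Hz


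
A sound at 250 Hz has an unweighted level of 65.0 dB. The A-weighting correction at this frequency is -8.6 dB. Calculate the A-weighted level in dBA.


Given values:
  SPL = 65.0 dB
  A-weighting at 250 Hz = -8.6 dB
Formula: L_A = SPL + A_weight
L_A = 65.0 + (-8.6)
L_A = 56.4

56.4 dBA


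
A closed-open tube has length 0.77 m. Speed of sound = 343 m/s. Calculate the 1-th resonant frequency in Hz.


Given values:
  Tube type: closed-open, L = 0.77 m, c = 343 m/s, n = 1
Formula: f_n = (2n - 1) * c / (4 * L)
Compute 2n - 1 = 2*1 - 1 = 1
Compute 4 * L = 4 * 0.77 = 3.08
f = 1 * 343 / 3.08
f = 111.36

111.36 Hz


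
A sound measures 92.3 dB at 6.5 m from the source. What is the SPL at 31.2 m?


Given values:
  SPL1 = 92.3 dB, r1 = 6.5 m, r2 = 31.2 m
Formula: SPL2 = SPL1 - 20 * log10(r2 / r1)
Compute ratio: r2 / r1 = 31.2 / 6.5 = 4.8
Compute log10: log10(4.8) = 0.681241
Compute drop: 20 * 0.681241 = 13.6248
SPL2 = 92.3 - 13.6248 = 78.68

78.68 dB


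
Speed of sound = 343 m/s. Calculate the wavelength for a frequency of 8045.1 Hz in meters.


Given values:
  c = 343 m/s, f = 8045.1 Hz
Formula: lambda = c / f
lambda = 343 / 8045.1
lambda = 0.0426

0.0426 m


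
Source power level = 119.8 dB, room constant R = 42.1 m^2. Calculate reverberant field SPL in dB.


Given values:
  Lw = 119.8 dB, R = 42.1 m^2
Formula: SPL = Lw + 10 * log10(4 / R)
Compute 4 / R = 4 / 42.1 = 0.095012
Compute 10 * log10(0.095012) = -10.2222
SPL = 119.8 + (-10.2222) = 109.58

109.58 dB


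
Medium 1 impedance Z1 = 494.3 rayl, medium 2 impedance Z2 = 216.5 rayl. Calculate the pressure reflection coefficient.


Given values:
  Z1 = 494.3 rayl, Z2 = 216.5 rayl
Formula: R = (Z2 - Z1) / (Z2 + Z1)
Numerator: Z2 - Z1 = 216.5 - 494.3 = -277.8
Denominator: Z2 + Z1 = 216.5 + 494.3 = 710.8
R = -277.8 / 710.8 = -0.3908

-0.3908


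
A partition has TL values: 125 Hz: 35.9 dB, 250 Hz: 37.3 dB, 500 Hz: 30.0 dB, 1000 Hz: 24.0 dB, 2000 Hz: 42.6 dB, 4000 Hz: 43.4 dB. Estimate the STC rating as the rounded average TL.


Given TL values at each frequency:
  125 Hz: 35.9 dB
  250 Hz: 37.3 dB
  500 Hz: 30.0 dB
  1000 Hz: 24.0 dB
  2000 Hz: 42.6 dB
  4000 Hz: 43.4 dB
Formula: STC ~ round(average of TL values)
Sum = 35.9 + 37.3 + 30.0 + 24.0 + 42.6 + 43.4 = 213.2
Average = 213.2 / 6 = 35.53
Rounded: 36

36


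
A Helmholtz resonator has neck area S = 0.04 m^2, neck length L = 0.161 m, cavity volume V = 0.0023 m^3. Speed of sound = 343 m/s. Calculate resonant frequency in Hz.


Given values:
  S = 0.04 m^2, L = 0.161 m, V = 0.0023 m^3, c = 343 m/s
Formula: f = (c / (2*pi)) * sqrt(S / (V * L))
Compute V * L = 0.0023 * 0.161 = 0.0003703
Compute S / (V * L) = 0.04 / 0.0003703 = 108.0205
Compute sqrt(108.0205) = 10.393291
Compute c / (2*pi) = 343 / 6.283185 = 54.590148
f = 54.590148 * 10.393291 = 567.37

567.37 Hz


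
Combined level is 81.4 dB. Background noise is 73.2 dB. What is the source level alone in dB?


Given values:
  L_total = 81.4 dB, L_bg = 73.2 dB
Formula: L_source = 10 * log10(10^(L_total/10) - 10^(L_bg/10))
Convert to linear:
  10^(81.4/10) = 138038426.4603
  10^(73.2/10) = 20892961.3085
Difference: 138038426.4603 - 20892961.3085 = 117145465.1518
L_source = 10 * log10(117145465.1518) = 80.69

80.69 dB


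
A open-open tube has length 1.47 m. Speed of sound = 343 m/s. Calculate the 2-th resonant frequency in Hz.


Given values:
  Tube type: open-open, L = 1.47 m, c = 343 m/s, n = 2
Formula: f_n = n * c / (2 * L)
Compute 2 * L = 2 * 1.47 = 2.94
f = 2 * 343 / 2.94
f = 233.33

233.33 Hz


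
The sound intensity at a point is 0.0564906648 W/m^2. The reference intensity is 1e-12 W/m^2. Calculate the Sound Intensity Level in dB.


Given values:
  I = 0.0564906648 W/m^2
  I_ref = 1e-12 W/m^2
Formula: SIL = 10 * log10(I / I_ref)
Compute ratio: I / I_ref = 56490664800
Compute log10: log10(56490664800) = 10.751977
Multiply: SIL = 10 * 10.751977 = 107.52

107.52 dB


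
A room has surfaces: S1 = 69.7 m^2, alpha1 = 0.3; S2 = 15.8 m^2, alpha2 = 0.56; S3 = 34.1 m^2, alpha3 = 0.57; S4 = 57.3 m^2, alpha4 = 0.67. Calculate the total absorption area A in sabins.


Given surfaces:
  Surface 1: 69.7 * 0.3 = 20.91
  Surface 2: 15.8 * 0.56 = 8.848
  Surface 3: 34.1 * 0.57 = 19.437
  Surface 4: 57.3 * 0.67 = 38.391
Formula: A = sum(Si * alpha_i)
A = 20.91 + 8.848 + 19.437 + 38.391
A = 87.59

87.59 sabins


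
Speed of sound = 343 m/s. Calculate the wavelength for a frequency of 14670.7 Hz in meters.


Given values:
  c = 343 m/s, f = 14670.7 Hz
Formula: lambda = c / f
lambda = 343 / 14670.7
lambda = 0.0234

0.0234 m


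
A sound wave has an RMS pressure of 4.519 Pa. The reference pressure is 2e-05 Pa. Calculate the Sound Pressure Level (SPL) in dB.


Given values:
  p = 4.519 Pa
  p_ref = 2e-05 Pa
Formula: SPL = 20 * log10(p / p_ref)
Compute ratio: p / p_ref = 4.519 / 2e-05 = 225950
Compute log10: log10(225950) = 5.354012
Multiply: SPL = 20 * 5.354012 = 107.08

107.08 dB


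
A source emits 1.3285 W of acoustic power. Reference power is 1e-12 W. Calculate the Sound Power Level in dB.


Given values:
  W = 1.3285 W
  W_ref = 1e-12 W
Formula: SWL = 10 * log10(W / W_ref)
Compute ratio: W / W_ref = 1328500000000
Compute log10: log10(1328500000000) = 12.123362
Multiply: SWL = 10 * 12.123362 = 121.23

121.23 dB


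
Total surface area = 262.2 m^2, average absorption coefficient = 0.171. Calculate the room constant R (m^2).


Given values:
  S = 262.2 m^2, alpha = 0.171
Formula: R = S * alpha / (1 - alpha)
Numerator: 262.2 * 0.171 = 44.8362
Denominator: 1 - 0.171 = 0.829
R = 44.8362 / 0.829 = 54.08

54.08 m^2


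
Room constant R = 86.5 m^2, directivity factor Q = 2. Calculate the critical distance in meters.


Given values:
  R = 86.5 m^2, Q = 2
Formula: d_c = 0.141 * sqrt(Q * R)
Compute Q * R = 2 * 86.5 = 173.0
Compute sqrt(173.0) = 13.1529
d_c = 0.141 * 13.1529 = 1.855

1.855 m


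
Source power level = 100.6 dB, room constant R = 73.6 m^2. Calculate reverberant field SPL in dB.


Given values:
  Lw = 100.6 dB, R = 73.6 m^2
Formula: SPL = Lw + 10 * log10(4 / R)
Compute 4 / R = 4 / 73.6 = 0.054348
Compute 10 * log10(0.054348) = -12.6482
SPL = 100.6 + (-12.6482) = 87.95

87.95 dB


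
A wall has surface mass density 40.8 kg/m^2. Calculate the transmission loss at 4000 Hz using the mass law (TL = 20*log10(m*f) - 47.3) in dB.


Given values:
  m = 40.8 kg/m^2, f = 4000 Hz
Formula: TL = 20 * log10(m * f) - 47.3
Compute m * f = 40.8 * 4000 = 163200.0
Compute log10(163200.0) = 5.21272
Compute 20 * 5.21272 = 104.2544
TL = 104.2544 - 47.3 = 56.95

56.95 dB


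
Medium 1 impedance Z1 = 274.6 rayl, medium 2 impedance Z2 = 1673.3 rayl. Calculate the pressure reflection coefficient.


Given values:
  Z1 = 274.6 rayl, Z2 = 1673.3 rayl
Formula: R = (Z2 - Z1) / (Z2 + Z1)
Numerator: Z2 - Z1 = 1673.3 - 274.6 = 1398.7
Denominator: Z2 + Z1 = 1673.3 + 274.6 = 1947.9
R = 1398.7 / 1947.9 = 0.7181

0.7181


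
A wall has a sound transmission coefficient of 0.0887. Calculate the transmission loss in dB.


Given values:
  tau = 0.0887
Formula: TL = 10 * log10(1 / tau)
Compute 1 / tau = 1 / 0.0887 = 11.274
Compute log10(11.274) = 1.052078
TL = 10 * 1.052078 = 10.52

10.52 dB


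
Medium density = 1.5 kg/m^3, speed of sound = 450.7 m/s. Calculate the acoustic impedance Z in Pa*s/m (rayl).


Given values:
  rho = 1.5 kg/m^3
  c = 450.7 m/s
Formula: Z = rho * c
Z = 1.5 * 450.7
Z = 676.05

676.05 rayl


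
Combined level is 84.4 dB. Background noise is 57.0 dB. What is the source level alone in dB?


Given values:
  L_total = 84.4 dB, L_bg = 57.0 dB
Formula: L_source = 10 * log10(10^(L_total/10) - 10^(L_bg/10))
Convert to linear:
  10^(84.4/10) = 275422870.3338
  10^(57.0/10) = 501187.2336
Difference: 275422870.3338 - 501187.2336 = 274921683.1002
L_source = 10 * log10(274921683.1002) = 84.39

84.39 dB


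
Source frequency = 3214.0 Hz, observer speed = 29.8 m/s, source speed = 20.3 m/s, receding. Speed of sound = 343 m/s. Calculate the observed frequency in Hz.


Given values:
  f_s = 3214.0 Hz, v_o = 29.8 m/s, v_s = 20.3 m/s
  Direction: receding
Formula: f_o = f_s * (c - v_o) / (c + v_s)
Numerator: c - v_o = 343 - 29.8 = 313.2
Denominator: c + v_s = 343 + 20.3 = 363.3
f_o = 3214.0 * 313.2 / 363.3 = 2770.78

2770.78 Hz


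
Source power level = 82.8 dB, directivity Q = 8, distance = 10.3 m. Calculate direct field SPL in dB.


Given values:
  Lw = 82.8 dB, Q = 8, r = 10.3 m
Formula: SPL = Lw + 10 * log10(Q / (4 * pi * r^2))
Compute 4 * pi * r^2 = 4 * pi * 10.3^2 = 1333.1663
Compute Q / denom = 8 / 1333.1663 = 0.00600075
Compute 10 * log10(0.00600075) = -22.2179
SPL = 82.8 + (-22.2179) = 60.58

60.58 dB


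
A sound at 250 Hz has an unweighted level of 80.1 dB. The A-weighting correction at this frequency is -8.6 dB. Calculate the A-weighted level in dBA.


Given values:
  SPL = 80.1 dB
  A-weighting at 250 Hz = -8.6 dB
Formula: L_A = SPL + A_weight
L_A = 80.1 + (-8.6)
L_A = 71.5

71.5 dBA


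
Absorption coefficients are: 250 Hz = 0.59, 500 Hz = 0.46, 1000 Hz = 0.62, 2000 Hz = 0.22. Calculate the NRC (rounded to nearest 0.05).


Given values:
  a_250 = 0.59, a_500 = 0.46
  a_1000 = 0.62, a_2000 = 0.22
Formula: NRC = (a250 + a500 + a1000 + a2000) / 4
Sum = 0.59 + 0.46 + 0.62 + 0.22 = 1.89
NRC = 1.89 / 4 = 0.4725
Rounded to nearest 0.05: 0.45

0.45


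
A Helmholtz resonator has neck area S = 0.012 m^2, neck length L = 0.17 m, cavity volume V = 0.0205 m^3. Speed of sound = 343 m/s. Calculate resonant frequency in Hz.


Given values:
  S = 0.012 m^2, L = 0.17 m, V = 0.0205 m^3, c = 343 m/s
Formula: f = (c / (2*pi)) * sqrt(S / (V * L))
Compute V * L = 0.0205 * 0.17 = 0.003485
Compute S / (V * L) = 0.012 / 0.003485 = 3.4433
Compute sqrt(3.4433) = 1.855613
Compute c / (2*pi) = 343 / 6.283185 = 54.590148
f = 54.590148 * 1.855613 = 101.3

101.3 Hz


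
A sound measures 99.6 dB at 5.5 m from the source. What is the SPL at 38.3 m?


Given values:
  SPL1 = 99.6 dB, r1 = 5.5 m, r2 = 38.3 m
Formula: SPL2 = SPL1 - 20 * log10(r2 / r1)
Compute ratio: r2 / r1 = 38.3 / 5.5 = 6.9636
Compute log10: log10(6.9636) = 0.842834
Compute drop: 20 * 0.842834 = 16.8567
SPL2 = 99.6 - 16.8567 = 82.74

82.74 dB


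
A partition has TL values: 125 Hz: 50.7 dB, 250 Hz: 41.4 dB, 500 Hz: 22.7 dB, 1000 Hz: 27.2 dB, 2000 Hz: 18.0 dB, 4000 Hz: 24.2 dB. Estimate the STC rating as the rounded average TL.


Given TL values at each frequency:
  125 Hz: 50.7 dB
  250 Hz: 41.4 dB
  500 Hz: 22.7 dB
  1000 Hz: 27.2 dB
  2000 Hz: 18.0 dB
  4000 Hz: 24.2 dB
Formula: STC ~ round(average of TL values)
Sum = 50.7 + 41.4 + 22.7 + 27.2 + 18.0 + 24.2 = 184.2
Average = 184.2 / 6 = 30.7
Rounded: 31

31


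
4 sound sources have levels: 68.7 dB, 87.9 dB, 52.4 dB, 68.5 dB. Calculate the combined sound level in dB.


Formula: L_total = 10 * log10( sum(10^(Li/10)) )
  Source 1: 10^(68.7/10) = 7413102.413
  Source 2: 10^(87.9/10) = 616595001.8615
  Source 3: 10^(52.4/10) = 173780.0829
  Source 4: 10^(68.5/10) = 7079457.8438
Sum of linear values = 631261342.2012
L_total = 10 * log10(631261342.2012) = 88.0

88.0 dB


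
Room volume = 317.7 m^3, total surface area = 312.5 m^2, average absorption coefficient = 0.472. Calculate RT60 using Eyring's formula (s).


Given values:
  V = 317.7 m^3, S = 312.5 m^2, alpha = 0.472
Formula: RT60 = 0.161 * V / (-S * ln(1 - alpha))
Compute ln(1 - 0.472) = ln(0.528) = -0.638659
Denominator: -312.5 * -0.638659 = 199.5809
Numerator: 0.161 * 317.7 = 51.1497
RT60 = 51.1497 / 199.5809 = 0.256

0.256 s


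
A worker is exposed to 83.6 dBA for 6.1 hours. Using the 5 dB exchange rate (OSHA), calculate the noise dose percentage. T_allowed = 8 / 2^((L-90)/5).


Given values:
  L = 83.6 dBA, T = 6.1 hours
Formula: T_allowed = 8 / 2^((L - 90) / 5)
Compute exponent: (83.6 - 90) / 5 = -1.28
Compute 2^(-1.28) = 0.411796
T_allowed = 8 / 0.411796 = 19.427095 hours
Dose = (T / T_allowed) * 100
Dose = (6.1 / 19.427095) * 100 = 31.4

31.4 %


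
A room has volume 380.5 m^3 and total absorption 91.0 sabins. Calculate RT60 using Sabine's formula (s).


Given values:
  V = 380.5 m^3
  A = 91.0 sabins
Formula: RT60 = 0.161 * V / A
Numerator: 0.161 * 380.5 = 61.2605
RT60 = 61.2605 / 91.0 = 0.673

0.673 s


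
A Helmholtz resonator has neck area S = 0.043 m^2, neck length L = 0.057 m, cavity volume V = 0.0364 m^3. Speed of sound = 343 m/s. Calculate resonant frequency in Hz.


Given values:
  S = 0.043 m^2, L = 0.057 m, V = 0.0364 m^3, c = 343 m/s
Formula: f = (c / (2*pi)) * sqrt(S / (V * L))
Compute V * L = 0.0364 * 0.057 = 0.0020748
Compute S / (V * L) = 0.043 / 0.0020748 = 20.7249
Compute sqrt(20.7249) = 4.552461
Compute c / (2*pi) = 343 / 6.283185 = 54.590148
f = 54.590148 * 4.552461 = 248.52

248.52 Hz


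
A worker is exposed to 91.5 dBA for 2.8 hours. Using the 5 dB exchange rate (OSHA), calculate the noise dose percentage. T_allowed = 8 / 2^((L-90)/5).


Given values:
  L = 91.5 dBA, T = 2.8 hours
Formula: T_allowed = 8 / 2^((L - 90) / 5)
Compute exponent: (91.5 - 90) / 5 = 0.3
Compute 2^(0.3) = 1.231144
T_allowed = 8 / 1.231144 = 6.498021 hours
Dose = (T / T_allowed) * 100
Dose = (2.8 / 6.498021) * 100 = 43.09

43.09 %


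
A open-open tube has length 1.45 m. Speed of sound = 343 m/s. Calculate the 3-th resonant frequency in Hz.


Given values:
  Tube type: open-open, L = 1.45 m, c = 343 m/s, n = 3
Formula: f_n = n * c / (2 * L)
Compute 2 * L = 2 * 1.45 = 2.9
f = 3 * 343 / 2.9
f = 354.83

354.83 Hz


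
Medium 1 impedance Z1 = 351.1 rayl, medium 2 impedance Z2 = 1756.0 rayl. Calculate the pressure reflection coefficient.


Given values:
  Z1 = 351.1 rayl, Z2 = 1756.0 rayl
Formula: R = (Z2 - Z1) / (Z2 + Z1)
Numerator: Z2 - Z1 = 1756.0 - 351.1 = 1404.9
Denominator: Z2 + Z1 = 1756.0 + 351.1 = 2107.1
R = 1404.9 / 2107.1 = 0.6667

0.6667


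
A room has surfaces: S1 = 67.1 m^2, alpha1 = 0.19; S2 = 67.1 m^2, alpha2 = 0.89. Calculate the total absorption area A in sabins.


Given surfaces:
  Surface 1: 67.1 * 0.19 = 12.749
  Surface 2: 67.1 * 0.89 = 59.719
Formula: A = sum(Si * alpha_i)
A = 12.749 + 59.719
A = 72.47

72.47 sabins


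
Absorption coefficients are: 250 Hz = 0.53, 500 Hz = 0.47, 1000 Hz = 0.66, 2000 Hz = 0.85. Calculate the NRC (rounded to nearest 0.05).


Given values:
  a_250 = 0.53, a_500 = 0.47
  a_1000 = 0.66, a_2000 = 0.85
Formula: NRC = (a250 + a500 + a1000 + a2000) / 4
Sum = 0.53 + 0.47 + 0.66 + 0.85 = 2.51
NRC = 2.51 / 4 = 0.6275
Rounded to nearest 0.05: 0.65

0.65


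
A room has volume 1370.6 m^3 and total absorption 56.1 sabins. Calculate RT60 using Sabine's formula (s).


Given values:
  V = 1370.6 m^3
  A = 56.1 sabins
Formula: RT60 = 0.161 * V / A
Numerator: 0.161 * 1370.6 = 220.6666
RT60 = 220.6666 / 56.1 = 3.933

3.933 s


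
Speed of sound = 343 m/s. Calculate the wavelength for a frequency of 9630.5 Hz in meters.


Given values:
  c = 343 m/s, f = 9630.5 Hz
Formula: lambda = c / f
lambda = 343 / 9630.5
lambda = 0.0356

0.0356 m


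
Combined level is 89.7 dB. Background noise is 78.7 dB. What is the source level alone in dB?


Given values:
  L_total = 89.7 dB, L_bg = 78.7 dB
Formula: L_source = 10 * log10(10^(L_total/10) - 10^(L_bg/10))
Convert to linear:
  10^(89.7/10) = 933254300.797
  10^(78.7/10) = 74131024.1301
Difference: 933254300.797 - 74131024.1301 = 859123276.6669
L_source = 10 * log10(859123276.6669) = 89.34

89.34 dB


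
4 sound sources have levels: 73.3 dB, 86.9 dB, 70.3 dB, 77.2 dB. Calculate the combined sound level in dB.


Formula: L_total = 10 * log10( sum(10^(Li/10)) )
  Source 1: 10^(73.3/10) = 21379620.895
  Source 2: 10^(86.9/10) = 489778819.3684
  Source 3: 10^(70.3/10) = 10715193.0524
  Source 4: 10^(77.2/10) = 52480746.025
Sum of linear values = 574354379.3408
L_total = 10 * log10(574354379.3408) = 87.59

87.59 dB


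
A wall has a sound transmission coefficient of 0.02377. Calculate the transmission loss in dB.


Given values:
  tau = 0.02377
Formula: TL = 10 * log10(1 / tau)
Compute 1 / tau = 1 / 0.02377 = 42.0698
Compute log10(42.0698) = 1.62397
TL = 10 * 1.62397 = 16.24

16.24 dB


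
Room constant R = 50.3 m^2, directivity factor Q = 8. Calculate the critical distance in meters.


Given values:
  R = 50.3 m^2, Q = 8
Formula: d_c = 0.141 * sqrt(Q * R)
Compute Q * R = 8 * 50.3 = 402.4
Compute sqrt(402.4) = 20.0599
d_c = 0.141 * 20.0599 = 2.828

2.828 m


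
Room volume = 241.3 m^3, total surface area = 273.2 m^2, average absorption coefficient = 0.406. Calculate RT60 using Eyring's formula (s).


Given values:
  V = 241.3 m^3, S = 273.2 m^2, alpha = 0.406
Formula: RT60 = 0.161 * V / (-S * ln(1 - alpha))
Compute ln(1 - 0.406) = ln(0.594) = -0.520876
Denominator: -273.2 * -0.520876 = 142.3033
Numerator: 0.161 * 241.3 = 38.8493
RT60 = 38.8493 / 142.3033 = 0.273

0.273 s


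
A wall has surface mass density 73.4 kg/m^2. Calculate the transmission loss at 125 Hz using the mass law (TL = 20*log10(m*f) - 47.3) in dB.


Given values:
  m = 73.4 kg/m^2, f = 125 Hz
Formula: TL = 20 * log10(m * f) - 47.3
Compute m * f = 73.4 * 125 = 9175.0
Compute log10(9175.0) = 3.962606
Compute 20 * 3.962606 = 79.2521
TL = 79.2521 - 47.3 = 31.95

31.95 dB


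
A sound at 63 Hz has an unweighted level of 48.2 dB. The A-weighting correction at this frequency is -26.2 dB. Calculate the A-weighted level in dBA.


Given values:
  SPL = 48.2 dB
  A-weighting at 63 Hz = -26.2 dB
Formula: L_A = SPL + A_weight
L_A = 48.2 + (-26.2)
L_A = 22.0

22.0 dBA


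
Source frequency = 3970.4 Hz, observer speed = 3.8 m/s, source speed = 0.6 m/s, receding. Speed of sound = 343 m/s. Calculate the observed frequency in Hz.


Given values:
  f_s = 3970.4 Hz, v_o = 3.8 m/s, v_s = 0.6 m/s
  Direction: receding
Formula: f_o = f_s * (c - v_o) / (c + v_s)
Numerator: c - v_o = 343 - 3.8 = 339.2
Denominator: c + v_s = 343 + 0.6 = 343.6
f_o = 3970.4 * 339.2 / 343.6 = 3919.56

3919.56 Hz


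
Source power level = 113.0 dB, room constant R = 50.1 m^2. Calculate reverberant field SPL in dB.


Given values:
  Lw = 113.0 dB, R = 50.1 m^2
Formula: SPL = Lw + 10 * log10(4 / R)
Compute 4 / R = 4 / 50.1 = 0.07984
Compute 10 * log10(0.07984) = -10.9778
SPL = 113.0 + (-10.9778) = 102.02

102.02 dB


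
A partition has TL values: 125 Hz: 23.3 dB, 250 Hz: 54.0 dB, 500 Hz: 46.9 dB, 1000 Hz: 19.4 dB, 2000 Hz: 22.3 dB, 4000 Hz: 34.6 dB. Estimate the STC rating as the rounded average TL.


Given TL values at each frequency:
  125 Hz: 23.3 dB
  250 Hz: 54.0 dB
  500 Hz: 46.9 dB
  1000 Hz: 19.4 dB
  2000 Hz: 22.3 dB
  4000 Hz: 34.6 dB
Formula: STC ~ round(average of TL values)
Sum = 23.3 + 54.0 + 46.9 + 19.4 + 22.3 + 34.6 = 200.5
Average = 200.5 / 6 = 33.42
Rounded: 33

33


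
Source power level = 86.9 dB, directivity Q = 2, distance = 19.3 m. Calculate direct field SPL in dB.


Given values:
  Lw = 86.9 dB, Q = 2, r = 19.3 m
Formula: SPL = Lw + 10 * log10(Q / (4 * pi * r^2))
Compute 4 * pi * r^2 = 4 * pi * 19.3^2 = 4680.8474
Compute Q / denom = 2 / 4680.8474 = 0.00042727
Compute 10 * log10(0.00042727) = -33.693
SPL = 86.9 + (-33.693) = 53.21

53.21 dB


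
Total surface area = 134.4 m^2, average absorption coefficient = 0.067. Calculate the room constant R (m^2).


Given values:
  S = 134.4 m^2, alpha = 0.067
Formula: R = S * alpha / (1 - alpha)
Numerator: 134.4 * 0.067 = 9.0048
Denominator: 1 - 0.067 = 0.933
R = 9.0048 / 0.933 = 9.65

9.65 m^2


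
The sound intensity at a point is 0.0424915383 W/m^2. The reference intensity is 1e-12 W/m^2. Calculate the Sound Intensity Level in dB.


Given values:
  I = 0.0424915383 W/m^2
  I_ref = 1e-12 W/m^2
Formula: SIL = 10 * log10(I / I_ref)
Compute ratio: I / I_ref = 42491538300
Compute log10: log10(42491538300) = 10.628302
Multiply: SIL = 10 * 10.628302 = 106.28

106.28 dB


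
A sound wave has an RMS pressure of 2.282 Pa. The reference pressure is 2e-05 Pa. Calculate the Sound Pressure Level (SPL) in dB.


Given values:
  p = 2.282 Pa
  p_ref = 2e-05 Pa
Formula: SPL = 20 * log10(p / p_ref)
Compute ratio: p / p_ref = 2.282 / 2e-05 = 114100
Compute log10: log10(114100) = 5.057286
Multiply: SPL = 20 * 5.057286 = 101.15

101.15 dB


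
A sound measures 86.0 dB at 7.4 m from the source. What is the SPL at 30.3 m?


Given values:
  SPL1 = 86.0 dB, r1 = 7.4 m, r2 = 30.3 m
Formula: SPL2 = SPL1 - 20 * log10(r2 / r1)
Compute ratio: r2 / r1 = 30.3 / 7.4 = 4.0946
Compute log10: log10(4.0946) = 0.612211
Compute drop: 20 * 0.612211 = 12.2442
SPL2 = 86.0 - 12.2442 = 73.76

73.76 dB


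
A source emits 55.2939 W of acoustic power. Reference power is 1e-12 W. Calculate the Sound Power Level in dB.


Given values:
  W = 55.2939 W
  W_ref = 1e-12 W
Formula: SWL = 10 * log10(W / W_ref)
Compute ratio: W / W_ref = 55293900000000
Compute log10: log10(55293900000000) = 13.742677
Multiply: SWL = 10 * 13.742677 = 137.43

137.43 dB


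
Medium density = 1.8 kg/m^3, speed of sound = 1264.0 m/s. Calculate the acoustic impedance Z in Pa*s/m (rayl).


Given values:
  rho = 1.8 kg/m^3
  c = 1264.0 m/s
Formula: Z = rho * c
Z = 1.8 * 1264.0
Z = 2275.2

2275.2 rayl


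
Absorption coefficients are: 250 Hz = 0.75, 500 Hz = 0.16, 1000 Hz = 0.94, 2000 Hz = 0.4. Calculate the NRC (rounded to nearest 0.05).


Given values:
  a_250 = 0.75, a_500 = 0.16
  a_1000 = 0.94, a_2000 = 0.4
Formula: NRC = (a250 + a500 + a1000 + a2000) / 4
Sum = 0.75 + 0.16 + 0.94 + 0.4 = 2.25
NRC = 2.25 / 4 = 0.5625
Rounded to nearest 0.05: 0.55

0.55


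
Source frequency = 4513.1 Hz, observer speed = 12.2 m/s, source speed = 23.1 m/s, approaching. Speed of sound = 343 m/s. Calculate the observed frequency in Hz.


Given values:
  f_s = 4513.1 Hz, v_o = 12.2 m/s, v_s = 23.1 m/s
  Direction: approaching
Formula: f_o = f_s * (c + v_o) / (c - v_s)
Numerator: c + v_o = 343 + 12.2 = 355.2
Denominator: c - v_s = 343 - 23.1 = 319.9
f_o = 4513.1 * 355.2 / 319.9 = 5011.11

5011.11 Hz


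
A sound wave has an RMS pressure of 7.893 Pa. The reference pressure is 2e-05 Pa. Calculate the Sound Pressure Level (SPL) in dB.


Given values:
  p = 7.893 Pa
  p_ref = 2e-05 Pa
Formula: SPL = 20 * log10(p / p_ref)
Compute ratio: p / p_ref = 7.893 / 2e-05 = 394650
Compute log10: log10(394650) = 5.596212
Multiply: SPL = 20 * 5.596212 = 111.92

111.92 dB


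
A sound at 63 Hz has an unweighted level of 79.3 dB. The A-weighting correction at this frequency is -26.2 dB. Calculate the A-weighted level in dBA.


Given values:
  SPL = 79.3 dB
  A-weighting at 63 Hz = -26.2 dB
Formula: L_A = SPL + A_weight
L_A = 79.3 + (-26.2)
L_A = 53.1

53.1 dBA


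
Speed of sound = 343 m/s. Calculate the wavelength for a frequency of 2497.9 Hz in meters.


Given values:
  c = 343 m/s, f = 2497.9 Hz
Formula: lambda = c / f
lambda = 343 / 2497.9
lambda = 0.1373

0.1373 m


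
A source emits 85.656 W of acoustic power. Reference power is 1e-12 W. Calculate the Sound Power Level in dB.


Given values:
  W = 85.656 W
  W_ref = 1e-12 W
Formula: SWL = 10 * log10(W / W_ref)
Compute ratio: W / W_ref = 85656000000000
Compute log10: log10(85656000000000) = 13.932758
Multiply: SWL = 10 * 13.932758 = 139.33

139.33 dB


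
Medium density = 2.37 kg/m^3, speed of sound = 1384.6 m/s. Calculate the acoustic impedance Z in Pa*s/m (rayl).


Given values:
  rho = 2.37 kg/m^3
  c = 1384.6 m/s
Formula: Z = rho * c
Z = 2.37 * 1384.6
Z = 3281.5

3281.5 rayl


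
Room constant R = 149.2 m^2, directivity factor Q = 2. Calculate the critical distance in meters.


Given values:
  R = 149.2 m^2, Q = 2
Formula: d_c = 0.141 * sqrt(Q * R)
Compute Q * R = 2 * 149.2 = 298.4
Compute sqrt(298.4) = 17.2743
d_c = 0.141 * 17.2743 = 2.436

2.436 m


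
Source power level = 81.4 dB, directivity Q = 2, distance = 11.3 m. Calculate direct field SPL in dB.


Given values:
  Lw = 81.4 dB, Q = 2, r = 11.3 m
Formula: SPL = Lw + 10 * log10(Q / (4 * pi * r^2))
Compute 4 * pi * r^2 = 4 * pi * 11.3^2 = 1604.5999
Compute Q / denom = 2 / 1604.5999 = 0.00124642
Compute 10 * log10(0.00124642) = -29.0434
SPL = 81.4 + (-29.0434) = 52.36

52.36 dB


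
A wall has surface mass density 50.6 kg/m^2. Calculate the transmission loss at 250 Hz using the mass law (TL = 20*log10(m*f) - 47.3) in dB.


Given values:
  m = 50.6 kg/m^2, f = 250 Hz
Formula: TL = 20 * log10(m * f) - 47.3
Compute m * f = 50.6 * 250 = 12650.0
Compute log10(12650.0) = 4.102091
Compute 20 * 4.102091 = 82.0418
TL = 82.0418 - 47.3 = 34.74

34.74 dB


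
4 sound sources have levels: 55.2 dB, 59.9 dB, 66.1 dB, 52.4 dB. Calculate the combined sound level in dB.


Formula: L_total = 10 * log10( sum(10^(Li/10)) )
  Source 1: 10^(55.2/10) = 331131.1215
  Source 2: 10^(59.9/10) = 977237.221
  Source 3: 10^(66.1/10) = 4073802.778
  Source 4: 10^(52.4/10) = 173780.0829
Sum of linear values = 5555951.2034
L_total = 10 * log10(5555951.2034) = 67.45

67.45 dB


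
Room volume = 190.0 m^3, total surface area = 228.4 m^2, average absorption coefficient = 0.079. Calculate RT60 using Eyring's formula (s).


Given values:
  V = 190.0 m^3, S = 228.4 m^2, alpha = 0.079
Formula: RT60 = 0.161 * V / (-S * ln(1 - alpha))
Compute ln(1 - 0.079) = ln(0.921) = -0.082295
Denominator: -228.4 * -0.082295 = 18.7962
Numerator: 0.161 * 190.0 = 30.59
RT60 = 30.59 / 18.7962 = 1.627

1.627 s


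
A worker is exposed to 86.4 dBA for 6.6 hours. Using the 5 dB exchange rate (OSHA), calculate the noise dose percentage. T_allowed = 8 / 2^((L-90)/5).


Given values:
  L = 86.4 dBA, T = 6.6 hours
Formula: T_allowed = 8 / 2^((L - 90) / 5)
Compute exponent: (86.4 - 90) / 5 = -0.72
Compute 2^(-0.72) = 0.607097
T_allowed = 8 / 0.607097 = 13.177466 hours
Dose = (T / T_allowed) * 100
Dose = (6.6 / 13.177466) * 100 = 50.09

50.09 %


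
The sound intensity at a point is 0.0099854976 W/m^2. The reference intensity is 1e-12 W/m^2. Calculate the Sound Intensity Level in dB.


Given values:
  I = 0.0099854976 W/m^2
  I_ref = 1e-12 W/m^2
Formula: SIL = 10 * log10(I / I_ref)
Compute ratio: I / I_ref = 9985497600
Compute log10: log10(9985497600) = 9.99937
Multiply: SIL = 10 * 9.99937 = 99.99

99.99 dB


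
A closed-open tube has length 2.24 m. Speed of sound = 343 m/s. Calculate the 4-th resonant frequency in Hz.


Given values:
  Tube type: closed-open, L = 2.24 m, c = 343 m/s, n = 4
Formula: f_n = (2n - 1) * c / (4 * L)
Compute 2n - 1 = 2*4 - 1 = 7
Compute 4 * L = 4 * 2.24 = 8.96
f = 7 * 343 / 8.96
f = 267.97

267.97 Hz


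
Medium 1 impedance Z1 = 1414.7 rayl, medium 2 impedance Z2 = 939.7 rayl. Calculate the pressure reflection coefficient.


Given values:
  Z1 = 1414.7 rayl, Z2 = 939.7 rayl
Formula: R = (Z2 - Z1) / (Z2 + Z1)
Numerator: Z2 - Z1 = 939.7 - 1414.7 = -475.0
Denominator: Z2 + Z1 = 939.7 + 1414.7 = 2354.4
R = -475.0 / 2354.4 = -0.2017

-0.2017


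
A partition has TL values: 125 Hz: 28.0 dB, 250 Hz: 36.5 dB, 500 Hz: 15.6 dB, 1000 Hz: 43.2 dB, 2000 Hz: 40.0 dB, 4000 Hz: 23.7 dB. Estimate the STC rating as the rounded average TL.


Given TL values at each frequency:
  125 Hz: 28.0 dB
  250 Hz: 36.5 dB
  500 Hz: 15.6 dB
  1000 Hz: 43.2 dB
  2000 Hz: 40.0 dB
  4000 Hz: 23.7 dB
Formula: STC ~ round(average of TL values)
Sum = 28.0 + 36.5 + 15.6 + 43.2 + 40.0 + 23.7 = 187.0
Average = 187.0 / 6 = 31.17
Rounded: 31

31


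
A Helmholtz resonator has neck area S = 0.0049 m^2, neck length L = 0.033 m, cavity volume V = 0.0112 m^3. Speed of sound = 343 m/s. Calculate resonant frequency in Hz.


Given values:
  S = 0.0049 m^2, L = 0.033 m, V = 0.0112 m^3, c = 343 m/s
Formula: f = (c / (2*pi)) * sqrt(S / (V * L))
Compute V * L = 0.0112 * 0.033 = 0.0003696
Compute S / (V * L) = 0.0049 / 0.0003696 = 13.2576
Compute sqrt(13.2576) = 3.641099
Compute c / (2*pi) = 343 / 6.283185 = 54.590148
f = 54.590148 * 3.641099 = 198.77

198.77 Hz


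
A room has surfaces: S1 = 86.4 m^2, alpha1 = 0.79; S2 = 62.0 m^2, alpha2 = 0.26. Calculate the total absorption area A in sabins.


Given surfaces:
  Surface 1: 86.4 * 0.79 = 68.256
  Surface 2: 62.0 * 0.26 = 16.12
Formula: A = sum(Si * alpha_i)
A = 68.256 + 16.12
A = 84.38

84.38 sabins


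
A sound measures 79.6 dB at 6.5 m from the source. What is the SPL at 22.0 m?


Given values:
  SPL1 = 79.6 dB, r1 = 6.5 m, r2 = 22.0 m
Formula: SPL2 = SPL1 - 20 * log10(r2 / r1)
Compute ratio: r2 / r1 = 22.0 / 6.5 = 3.3846
Compute log10: log10(3.3846) = 0.529507
Compute drop: 20 * 0.529507 = 10.5901
SPL2 = 79.6 - 10.5901 = 69.01

69.01 dB


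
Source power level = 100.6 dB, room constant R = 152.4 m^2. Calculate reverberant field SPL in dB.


Given values:
  Lw = 100.6 dB, R = 152.4 m^2
Formula: SPL = Lw + 10 * log10(4 / R)
Compute 4 / R = 4 / 152.4 = 0.026247
Compute 10 * log10(0.026247) = -15.8092
SPL = 100.6 + (-15.8092) = 84.79

84.79 dB


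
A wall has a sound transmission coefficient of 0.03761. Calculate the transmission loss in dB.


Given values:
  tau = 0.03761
Formula: TL = 10 * log10(1 / tau)
Compute 1 / tau = 1 / 0.03761 = 26.5887
Compute log10(26.5887) = 1.424697
TL = 10 * 1.424697 = 14.25

14.25 dB


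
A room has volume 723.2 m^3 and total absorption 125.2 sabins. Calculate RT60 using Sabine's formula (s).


Given values:
  V = 723.2 m^3
  A = 125.2 sabins
Formula: RT60 = 0.161 * V / A
Numerator: 0.161 * 723.2 = 116.4352
RT60 = 116.4352 / 125.2 = 0.93

0.93 s


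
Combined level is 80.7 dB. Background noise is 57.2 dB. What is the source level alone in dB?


Given values:
  L_total = 80.7 dB, L_bg = 57.2 dB
Formula: L_source = 10 * log10(10^(L_total/10) - 10^(L_bg/10))
Convert to linear:
  10^(80.7/10) = 117489755.494
  10^(57.2/10) = 524807.4602
Difference: 117489755.494 - 524807.4602 = 116964948.0338
L_source = 10 * log10(116964948.0338) = 80.68

80.68 dB


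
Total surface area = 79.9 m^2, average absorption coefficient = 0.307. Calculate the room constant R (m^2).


Given values:
  S = 79.9 m^2, alpha = 0.307
Formula: R = S * alpha / (1 - alpha)
Numerator: 79.9 * 0.307 = 24.5293
Denominator: 1 - 0.307 = 0.693
R = 24.5293 / 0.693 = 35.4

35.4 m^2


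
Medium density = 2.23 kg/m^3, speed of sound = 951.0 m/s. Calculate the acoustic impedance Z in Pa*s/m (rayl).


Given values:
  rho = 2.23 kg/m^3
  c = 951.0 m/s
Formula: Z = rho * c
Z = 2.23 * 951.0
Z = 2120.73

2120.73 rayl


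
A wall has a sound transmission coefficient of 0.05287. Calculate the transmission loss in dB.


Given values:
  tau = 0.05287
Formula: TL = 10 * log10(1 / tau)
Compute 1 / tau = 1 / 0.05287 = 18.9143
Compute log10(18.9143) = 1.27679
TL = 10 * 1.27679 = 12.77

12.77 dB


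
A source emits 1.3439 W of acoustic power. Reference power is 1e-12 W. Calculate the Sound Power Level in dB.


Given values:
  W = 1.3439 W
  W_ref = 1e-12 W
Formula: SWL = 10 * log10(W / W_ref)
Compute ratio: W / W_ref = 1343900000000
Compute log10: log10(1343900000000) = 12.128367
Multiply: SWL = 10 * 12.128367 = 121.28

121.28 dB


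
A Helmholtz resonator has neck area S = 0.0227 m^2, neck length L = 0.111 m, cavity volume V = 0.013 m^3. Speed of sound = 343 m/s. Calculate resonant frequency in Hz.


Given values:
  S = 0.0227 m^2, L = 0.111 m, V = 0.013 m^3, c = 343 m/s
Formula: f = (c / (2*pi)) * sqrt(S / (V * L))
Compute V * L = 0.013 * 0.111 = 0.001443
Compute S / (V * L) = 0.0227 / 0.001443 = 15.7311
Compute sqrt(15.7311) = 3.966245
Compute c / (2*pi) = 343 / 6.283185 = 54.590148
f = 54.590148 * 3.966245 = 216.52

216.52 Hz


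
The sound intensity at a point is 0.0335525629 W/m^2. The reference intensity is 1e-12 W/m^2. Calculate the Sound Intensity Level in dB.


Given values:
  I = 0.0335525629 W/m^2
  I_ref = 1e-12 W/m^2
Formula: SIL = 10 * log10(I / I_ref)
Compute ratio: I / I_ref = 33552562900
Compute log10: log10(33552562900) = 10.525726
Multiply: SIL = 10 * 10.525726 = 105.26

105.26 dB


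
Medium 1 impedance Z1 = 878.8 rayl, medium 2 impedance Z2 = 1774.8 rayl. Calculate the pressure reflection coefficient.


Given values:
  Z1 = 878.8 rayl, Z2 = 1774.8 rayl
Formula: R = (Z2 - Z1) / (Z2 + Z1)
Numerator: Z2 - Z1 = 1774.8 - 878.8 = 896.0
Denominator: Z2 + Z1 = 1774.8 + 878.8 = 2653.6
R = 896.0 / 2653.6 = 0.3377

0.3377


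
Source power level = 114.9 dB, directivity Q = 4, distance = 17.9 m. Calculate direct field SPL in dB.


Given values:
  Lw = 114.9 dB, Q = 4, r = 17.9 m
Formula: SPL = Lw + 10 * log10(Q / (4 * pi * r^2))
Compute 4 * pi * r^2 = 4 * pi * 17.9^2 = 4026.3908
Compute Q / denom = 4 / 4026.3908 = 0.00099345
Compute 10 * log10(0.00099345) = -30.0285
SPL = 114.9 + (-30.0285) = 84.87

84.87 dB


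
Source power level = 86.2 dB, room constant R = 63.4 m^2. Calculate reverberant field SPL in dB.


Given values:
  Lw = 86.2 dB, R = 63.4 m^2
Formula: SPL = Lw + 10 * log10(4 / R)
Compute 4 / R = 4 / 63.4 = 0.063091
Compute 10 * log10(0.063091) = -12.0003
SPL = 86.2 + (-12.0003) = 74.2

74.2 dB


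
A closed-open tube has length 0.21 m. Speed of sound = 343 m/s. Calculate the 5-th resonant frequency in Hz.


Given values:
  Tube type: closed-open, L = 0.21 m, c = 343 m/s, n = 5
Formula: f_n = (2n - 1) * c / (4 * L)
Compute 2n - 1 = 2*5 - 1 = 9
Compute 4 * L = 4 * 0.21 = 0.84
f = 9 * 343 / 0.84
f = 3675.0

3675.0 Hz


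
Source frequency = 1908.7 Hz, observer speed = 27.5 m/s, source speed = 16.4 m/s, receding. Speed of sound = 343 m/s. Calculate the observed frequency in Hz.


Given values:
  f_s = 1908.7 Hz, v_o = 27.5 m/s, v_s = 16.4 m/s
  Direction: receding
Formula: f_o = f_s * (c - v_o) / (c + v_s)
Numerator: c - v_o = 343 - 27.5 = 315.5
Denominator: c + v_s = 343 + 16.4 = 359.4
f_o = 1908.7 * 315.5 / 359.4 = 1675.56

1675.56 Hz


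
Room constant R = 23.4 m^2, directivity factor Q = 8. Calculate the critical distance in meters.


Given values:
  R = 23.4 m^2, Q = 8
Formula: d_c = 0.141 * sqrt(Q * R)
Compute Q * R = 8 * 23.4 = 187.2
Compute sqrt(187.2) = 13.6821
d_c = 0.141 * 13.6821 = 1.929

1.929 m


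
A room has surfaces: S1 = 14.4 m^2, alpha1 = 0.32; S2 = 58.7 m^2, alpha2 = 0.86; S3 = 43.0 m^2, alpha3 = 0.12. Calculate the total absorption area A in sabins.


Given surfaces:
  Surface 1: 14.4 * 0.32 = 4.608
  Surface 2: 58.7 * 0.86 = 50.482
  Surface 3: 43.0 * 0.12 = 5.16
Formula: A = sum(Si * alpha_i)
A = 4.608 + 50.482 + 5.16
A = 60.25

60.25 sabins


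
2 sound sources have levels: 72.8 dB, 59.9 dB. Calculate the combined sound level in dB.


Formula: L_total = 10 * log10( sum(10^(Li/10)) )
  Source 1: 10^(72.8/10) = 19054607.1796
  Source 2: 10^(59.9/10) = 977237.221
Sum of linear values = 20031844.4006
L_total = 10 * log10(20031844.4006) = 73.02

73.02 dB


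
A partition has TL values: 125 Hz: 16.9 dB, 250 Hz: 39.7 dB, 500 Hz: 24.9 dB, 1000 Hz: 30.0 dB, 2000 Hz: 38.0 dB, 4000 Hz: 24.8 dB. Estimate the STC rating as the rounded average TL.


Given TL values at each frequency:
  125 Hz: 16.9 dB
  250 Hz: 39.7 dB
  500 Hz: 24.9 dB
  1000 Hz: 30.0 dB
  2000 Hz: 38.0 dB
  4000 Hz: 24.8 dB
Formula: STC ~ round(average of TL values)
Sum = 16.9 + 39.7 + 24.9 + 30.0 + 38.0 + 24.8 = 174.3
Average = 174.3 / 6 = 29.05
Rounded: 29

29


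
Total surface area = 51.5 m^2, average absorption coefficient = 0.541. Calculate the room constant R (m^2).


Given values:
  S = 51.5 m^2, alpha = 0.541
Formula: R = S * alpha / (1 - alpha)
Numerator: 51.5 * 0.541 = 27.8615
Denominator: 1 - 0.541 = 0.459
R = 27.8615 / 0.459 = 60.7

60.7 m^2


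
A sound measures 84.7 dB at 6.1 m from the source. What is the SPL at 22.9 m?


Given values:
  SPL1 = 84.7 dB, r1 = 6.1 m, r2 = 22.9 m
Formula: SPL2 = SPL1 - 20 * log10(r2 / r1)
Compute ratio: r2 / r1 = 22.9 / 6.1 = 3.7541
Compute log10: log10(3.7541) = 0.574506
Compute drop: 20 * 0.574506 = 11.4901
SPL2 = 84.7 - 11.4901 = 73.21

73.21 dB


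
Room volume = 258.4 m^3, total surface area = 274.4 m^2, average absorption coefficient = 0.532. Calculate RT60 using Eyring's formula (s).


Given values:
  V = 258.4 m^3, S = 274.4 m^2, alpha = 0.532
Formula: RT60 = 0.161 * V / (-S * ln(1 - alpha))
Compute ln(1 - 0.532) = ln(0.468) = -0.759287
Denominator: -274.4 * -0.759287 = 208.3484
Numerator: 0.161 * 258.4 = 41.6024
RT60 = 41.6024 / 208.3484 = 0.2

0.2 s


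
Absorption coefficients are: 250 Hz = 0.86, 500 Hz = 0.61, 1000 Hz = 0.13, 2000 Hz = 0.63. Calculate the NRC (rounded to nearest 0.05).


Given values:
  a_250 = 0.86, a_500 = 0.61
  a_1000 = 0.13, a_2000 = 0.63
Formula: NRC = (a250 + a500 + a1000 + a2000) / 4
Sum = 0.86 + 0.61 + 0.13 + 0.63 = 2.23
NRC = 2.23 / 4 = 0.5575
Rounded to nearest 0.05: 0.55

0.55


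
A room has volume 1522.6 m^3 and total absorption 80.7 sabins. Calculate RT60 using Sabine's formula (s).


Given values:
  V = 1522.6 m^3
  A = 80.7 sabins
Formula: RT60 = 0.161 * V / A
Numerator: 0.161 * 1522.6 = 245.1386
RT60 = 245.1386 / 80.7 = 3.038

3.038 s


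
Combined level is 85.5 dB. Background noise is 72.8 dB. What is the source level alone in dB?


Given values:
  L_total = 85.5 dB, L_bg = 72.8 dB
Formula: L_source = 10 * log10(10^(L_total/10) - 10^(L_bg/10))
Convert to linear:
  10^(85.5/10) = 354813389.2336
  10^(72.8/10) = 19054607.1796
Difference: 354813389.2336 - 19054607.1796 = 335758782.054
L_source = 10 * log10(335758782.054) = 85.26

85.26 dB


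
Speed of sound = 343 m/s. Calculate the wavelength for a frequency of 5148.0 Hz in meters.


Given values:
  c = 343 m/s, f = 5148.0 Hz
Formula: lambda = c / f
lambda = 343 / 5148.0
lambda = 0.0666

0.0666 m


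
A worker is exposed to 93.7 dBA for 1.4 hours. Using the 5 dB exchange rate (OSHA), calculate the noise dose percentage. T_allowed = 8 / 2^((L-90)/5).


Given values:
  L = 93.7 dBA, T = 1.4 hours
Formula: T_allowed = 8 / 2^((L - 90) / 5)
Compute exponent: (93.7 - 90) / 5 = 0.74
Compute 2^(0.74) = 1.670176
T_allowed = 8 / 1.670176 = 4.789914 hours
Dose = (T / T_allowed) * 100
Dose = (1.4 / 4.789914) * 100 = 29.23

29.23 %


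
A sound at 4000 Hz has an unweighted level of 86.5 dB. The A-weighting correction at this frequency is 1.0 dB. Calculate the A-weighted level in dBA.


Given values:
  SPL = 86.5 dB
  A-weighting at 4000 Hz = 1.0 dB
Formula: L_A = SPL + A_weight
L_A = 86.5 + (1.0)
L_A = 87.5

87.5 dBA


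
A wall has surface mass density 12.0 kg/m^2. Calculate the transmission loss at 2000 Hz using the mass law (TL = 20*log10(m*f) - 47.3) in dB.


Given values:
  m = 12.0 kg/m^2, f = 2000 Hz
Formula: TL = 20 * log10(m * f) - 47.3
Compute m * f = 12.0 * 2000 = 24000.0
Compute log10(24000.0) = 4.380211
Compute 20 * 4.380211 = 87.6042
TL = 87.6042 - 47.3 = 40.3

40.3 dB


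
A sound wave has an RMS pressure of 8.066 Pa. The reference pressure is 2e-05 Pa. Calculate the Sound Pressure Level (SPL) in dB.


Given values:
  p = 8.066 Pa
  p_ref = 2e-05 Pa
Formula: SPL = 20 * log10(p / p_ref)
Compute ratio: p / p_ref = 8.066 / 2e-05 = 403300
Compute log10: log10(403300) = 5.605628
Multiply: SPL = 20 * 5.605628 = 112.11

112.11 dB


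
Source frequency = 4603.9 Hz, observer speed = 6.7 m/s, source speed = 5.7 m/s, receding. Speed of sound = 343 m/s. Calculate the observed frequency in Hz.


Given values:
  f_s = 4603.9 Hz, v_o = 6.7 m/s, v_s = 5.7 m/s
  Direction: receding
Formula: f_o = f_s * (c - v_o) / (c + v_s)
Numerator: c - v_o = 343 - 6.7 = 336.3
Denominator: c + v_s = 343 + 5.7 = 348.7
f_o = 4603.9 * 336.3 / 348.7 = 4440.18

4440.18 Hz
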